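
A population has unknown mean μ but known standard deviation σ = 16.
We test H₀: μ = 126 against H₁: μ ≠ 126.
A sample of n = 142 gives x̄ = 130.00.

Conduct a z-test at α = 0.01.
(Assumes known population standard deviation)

Answer: z = 2.9791, reject H₀

Derivation:
Standard error: SE = σ/√n = 16/√142 = 1.3427
z-statistic: z = (x̄ - μ₀)/SE = (130.00 - 126)/1.3427 = 2.9791
Critical value: ±2.576
p-value = 0.0029
Decision: reject H₀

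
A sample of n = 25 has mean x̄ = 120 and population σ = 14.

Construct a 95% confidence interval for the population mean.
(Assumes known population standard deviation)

Answer: (114.5120, 125.4880)

Derivation:
Confidence level: 95%, α = 0.05
z_0.025 = 1.960
SE = σ/√n = 14/√25 = 2.8000
Margin of error = 1.960 × 2.8000 = 5.4880
CI: x̄ ± margin = 120 ± 5.4880
CI: (114.5120, 125.4880)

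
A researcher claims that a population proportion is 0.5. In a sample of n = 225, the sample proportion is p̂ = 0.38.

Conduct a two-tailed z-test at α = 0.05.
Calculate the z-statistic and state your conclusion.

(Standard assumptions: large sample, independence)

H₀: p = 0.5, H₁: p ≠ 0.5
Standard error: SE = √(p₀(1-p₀)/n) = √(0.5×0.5/225) = 0.033333
z-statistic: z = (p̂ - p₀)/SE = (0.38 - 0.5)/0.033333 = -3.6000
Critical value: z_0.025 = ±1.960
p-value = 0.0003
Decision: reject H₀ at α = 0.05

Answer: z = -3.6000, reject H₀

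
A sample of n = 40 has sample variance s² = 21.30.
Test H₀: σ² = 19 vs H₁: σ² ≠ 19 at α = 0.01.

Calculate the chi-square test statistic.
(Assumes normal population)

Answer: χ² = 43.7211, fail to reject H₀

Derivation:
df = n - 1 = 39
χ² = (n-1)s²/σ₀² = 39×21.30/19 = 43.7211
Critical values: χ²_{0.995,39} = 19.996, χ²_{0.005,39} = 65.476
Rejection region: χ² < 19.996 or χ² > 65.476
Decision: fail to reject H₀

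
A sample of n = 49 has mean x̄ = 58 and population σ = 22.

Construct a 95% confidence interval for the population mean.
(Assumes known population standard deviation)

Answer: (51.8399, 64.1601)

Derivation:
Confidence level: 95%, α = 0.05
z_0.025 = 1.960
SE = σ/√n = 22/√49 = 3.1429
Margin of error = 1.960 × 3.1429 = 6.1601
CI: x̄ ± margin = 58 ± 6.1601
CI: (51.8399, 64.1601)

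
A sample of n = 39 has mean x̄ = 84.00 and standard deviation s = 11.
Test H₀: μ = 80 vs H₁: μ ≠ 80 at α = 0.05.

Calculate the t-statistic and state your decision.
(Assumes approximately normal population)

Answer: t = 2.2709, reject H₀

Derivation:
df = n - 1 = 38
SE = s/√n = 11/√39 = 1.7614
t = (x̄ - μ₀)/SE = (84.00 - 80)/1.7614 = 2.2709
Critical value: t_{0.025,38} = ±2.024
p-value ≈ 0.0289
Decision: reject H₀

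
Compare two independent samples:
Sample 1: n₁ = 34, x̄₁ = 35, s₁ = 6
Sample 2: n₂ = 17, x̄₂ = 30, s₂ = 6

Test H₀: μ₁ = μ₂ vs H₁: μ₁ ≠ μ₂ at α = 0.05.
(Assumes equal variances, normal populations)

Pooled variance: s²_p = [33×6² + 16×6²]/(49) = 36.0000
s_p = 6.0000
SE = s_p×√(1/n₁ + 1/n₂) = 6.0000×√(1/34 + 1/17) = 1.7823
t = (x̄₁ - x̄₂)/SE = (35 - 30)/1.7823 = 2.8054
df = 49, t-critical = ±2.010
Decision: reject H₀

Answer: t = 2.8054, reject H₀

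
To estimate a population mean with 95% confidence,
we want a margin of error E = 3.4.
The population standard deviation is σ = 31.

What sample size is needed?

Answer: n = 320

Derivation:
z_0.025 = 1.960
n = (z×σ/E)² = (1.960×31/3.4)²
n = 319.3579
Round up: n = 320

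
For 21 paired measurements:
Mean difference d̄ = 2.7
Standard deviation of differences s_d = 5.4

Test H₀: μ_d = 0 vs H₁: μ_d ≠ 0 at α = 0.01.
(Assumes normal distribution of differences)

Answer: t = 2.2912, fail to reject H₀

Derivation:
df = n - 1 = 20
SE = s_d/√n = 5.4/√21 = 1.1784
t = d̄/SE = 2.7/1.1784 = 2.2912
Critical value: t_{0.005,20} = ±2.845
p-value ≈ 0.0329
Decision: fail to reject H₀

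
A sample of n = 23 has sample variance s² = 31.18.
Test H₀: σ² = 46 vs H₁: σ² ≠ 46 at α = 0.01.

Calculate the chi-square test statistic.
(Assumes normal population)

Answer: χ² = 14.9122, fail to reject H₀

Derivation:
df = n - 1 = 22
χ² = (n-1)s²/σ₀² = 22×31.18/46 = 14.9122
Critical values: χ²_{0.995,22} = 8.643, χ²_{0.005,22} = 42.796
Rejection region: χ² < 8.643 or χ² > 42.796
Decision: fail to reject H₀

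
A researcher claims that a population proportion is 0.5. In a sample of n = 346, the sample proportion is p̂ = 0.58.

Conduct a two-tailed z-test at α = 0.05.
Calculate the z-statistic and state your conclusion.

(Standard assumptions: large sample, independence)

H₀: p = 0.5, H₁: p ≠ 0.5
Standard error: SE = √(p₀(1-p₀)/n) = √(0.5×0.5/346) = 0.026880
z-statistic: z = (p̂ - p₀)/SE = (0.58 - 0.5)/0.026880 = 2.9762
Critical value: z_0.025 = ±1.960
p-value = 0.0029
Decision: reject H₀ at α = 0.05

Answer: z = 2.9762, reject H₀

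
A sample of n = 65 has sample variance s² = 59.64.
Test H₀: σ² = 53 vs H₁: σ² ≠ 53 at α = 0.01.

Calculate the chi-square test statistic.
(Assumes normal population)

df = n - 1 = 64
χ² = (n-1)s²/σ₀² = 64×59.64/53 = 72.0181
Critical values: χ²_{0.995,64} = 38.610, χ²_{0.005,64} = 96.878
Rejection region: χ² < 38.610 or χ² > 96.878
Decision: fail to reject H₀

Answer: χ² = 72.0181, fail to reject H₀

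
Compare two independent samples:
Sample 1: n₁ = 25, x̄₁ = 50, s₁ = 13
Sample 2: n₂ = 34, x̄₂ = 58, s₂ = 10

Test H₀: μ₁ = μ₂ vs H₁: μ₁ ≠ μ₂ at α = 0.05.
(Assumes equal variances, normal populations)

Pooled variance: s²_p = [24×13² + 33×10²]/(57) = 129.0526
s_p = 11.3601
SE = s_p×√(1/n₁ + 1/n₂) = 11.3601×√(1/25 + 1/34) = 2.9929
t = (x̄₁ - x̄₂)/SE = (50 - 58)/2.9929 = -2.6730
df = 57, t-critical = ±2.002
Decision: reject H₀

Answer: t = -2.6730, reject H₀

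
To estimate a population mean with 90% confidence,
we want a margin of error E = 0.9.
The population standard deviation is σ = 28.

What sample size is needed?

z_0.05 = 1.645
n = (z×σ/E)² = (1.645×28/0.9)²
n = 2619.1649
Round up: n = 2620

Answer: n = 2620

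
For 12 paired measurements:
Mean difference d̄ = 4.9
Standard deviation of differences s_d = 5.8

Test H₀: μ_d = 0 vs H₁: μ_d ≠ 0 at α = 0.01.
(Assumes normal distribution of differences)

Answer: t = 2.9266, fail to reject H₀

Derivation:
df = n - 1 = 11
SE = s_d/√n = 5.8/√12 = 1.6743
t = d̄/SE = 4.9/1.6743 = 2.9266
Critical value: t_{0.005,11} = ±3.106
p-value ≈ 0.0138
Decision: fail to reject H₀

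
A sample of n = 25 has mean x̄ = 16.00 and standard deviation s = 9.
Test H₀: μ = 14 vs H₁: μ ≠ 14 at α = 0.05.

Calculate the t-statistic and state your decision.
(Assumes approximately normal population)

Answer: t = 1.1111, fail to reject H₀

Derivation:
df = n - 1 = 24
SE = s/√n = 9/√25 = 1.8000
t = (x̄ - μ₀)/SE = (16.00 - 14)/1.8000 = 1.1111
Critical value: t_{0.025,24} = ±2.064
p-value ≈ 0.2775
Decision: fail to reject H₀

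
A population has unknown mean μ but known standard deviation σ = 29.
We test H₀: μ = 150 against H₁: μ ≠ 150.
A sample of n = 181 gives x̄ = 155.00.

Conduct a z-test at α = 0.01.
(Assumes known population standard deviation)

Answer: z = 2.3195, fail to reject H₀

Derivation:
Standard error: SE = σ/√n = 29/√181 = 2.1556
z-statistic: z = (x̄ - μ₀)/SE = (155.00 - 150)/2.1556 = 2.3195
Critical value: ±2.576
p-value = 0.0204
Decision: fail to reject H₀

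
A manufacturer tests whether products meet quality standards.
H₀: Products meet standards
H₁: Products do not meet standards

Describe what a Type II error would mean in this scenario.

Answer: Accepting products as meeting standards when they don't

Derivation:
A Type I error (probability α) occurs when we reject a true H₀.
A Type II error (probability β) occurs when we fail to reject a false H₀.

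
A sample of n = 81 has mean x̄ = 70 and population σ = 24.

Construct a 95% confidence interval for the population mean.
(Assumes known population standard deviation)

Answer: (64.7733, 75.2267)

Derivation:
Confidence level: 95%, α = 0.05
z_0.025 = 1.960
SE = σ/√n = 24/√81 = 2.6667
Margin of error = 1.960 × 2.6667 = 5.2267
CI: x̄ ± margin = 70 ± 5.2267
CI: (64.7733, 75.2267)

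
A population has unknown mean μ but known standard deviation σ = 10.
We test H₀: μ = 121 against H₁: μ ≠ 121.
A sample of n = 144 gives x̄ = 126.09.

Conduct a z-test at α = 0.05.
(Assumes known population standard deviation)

Standard error: SE = σ/√n = 10/√144 = 0.8333
z-statistic: z = (x̄ - μ₀)/SE = (126.09 - 121)/0.8333 = 6.1082
Critical value: ±1.960
p-value < 0.0001
Decision: reject H₀

Answer: z = 6.1082, reject H₀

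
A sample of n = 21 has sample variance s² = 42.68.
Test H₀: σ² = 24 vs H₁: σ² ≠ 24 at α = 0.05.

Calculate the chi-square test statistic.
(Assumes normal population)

Answer: χ² = 35.5667, reject H₀

Derivation:
df = n - 1 = 20
χ² = (n-1)s²/σ₀² = 20×42.68/24 = 35.5667
Critical values: χ²_{0.975,20} = 9.591, χ²_{0.025,20} = 34.170
Rejection region: χ² < 9.591 or χ² > 34.170
Decision: reject H₀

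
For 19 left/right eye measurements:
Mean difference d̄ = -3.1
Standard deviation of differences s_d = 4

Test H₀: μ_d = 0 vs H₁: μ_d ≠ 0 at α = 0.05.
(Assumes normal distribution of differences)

Answer: t = -3.3780, reject H₀

Derivation:
df = n - 1 = 18
SE = s_d/√n = 4/√19 = 0.9177
t = d̄/SE = -3.1/0.9177 = -3.3780
Critical value: t_{0.025,18} = ±2.101
p-value ≈ 0.0034
Decision: reject H₀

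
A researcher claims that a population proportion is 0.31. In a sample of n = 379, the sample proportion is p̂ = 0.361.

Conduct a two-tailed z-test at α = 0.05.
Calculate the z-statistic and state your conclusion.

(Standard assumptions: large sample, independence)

H₀: p = 0.31, H₁: p ≠ 0.31
Standard error: SE = √(p₀(1-p₀)/n) = √(0.31×0.69/379) = 0.023757
z-statistic: z = (p̂ - p₀)/SE = (0.361 - 0.31)/0.023757 = 2.1467
Critical value: z_0.025 = ±1.960
p-value = 0.0318
Decision: reject H₀ at α = 0.05

Answer: z = 2.1467, reject H₀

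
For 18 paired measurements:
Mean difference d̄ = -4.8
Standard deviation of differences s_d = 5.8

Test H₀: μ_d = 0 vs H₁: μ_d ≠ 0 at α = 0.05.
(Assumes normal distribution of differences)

Answer: t = -3.5111, reject H₀

Derivation:
df = n - 1 = 17
SE = s_d/√n = 5.8/√18 = 1.3671
t = d̄/SE = -4.8/1.3671 = -3.5111
Critical value: t_{0.025,17} = ±2.110
p-value ≈ 0.0027
Decision: reject H₀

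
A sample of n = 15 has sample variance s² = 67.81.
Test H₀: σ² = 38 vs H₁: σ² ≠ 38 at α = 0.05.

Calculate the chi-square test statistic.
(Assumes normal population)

Answer: χ² = 24.9826, fail to reject H₀

Derivation:
df = n - 1 = 14
χ² = (n-1)s²/σ₀² = 14×67.81/38 = 24.9826
Critical values: χ²_{0.975,14} = 5.629, χ²_{0.025,14} = 26.119
Rejection region: χ² < 5.629 or χ² > 26.119
Decision: fail to reject H₀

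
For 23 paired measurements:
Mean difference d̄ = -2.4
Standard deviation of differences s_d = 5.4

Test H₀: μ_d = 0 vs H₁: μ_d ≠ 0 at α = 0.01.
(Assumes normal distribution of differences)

df = n - 1 = 22
SE = s_d/√n = 5.4/√23 = 1.1260
t = d̄/SE = -2.4/1.1260 = -2.1314
Critical value: t_{0.005,22} = ±2.819
p-value ≈ 0.0445
Decision: fail to reject H₀

Answer: t = -2.1314, fail to reject H₀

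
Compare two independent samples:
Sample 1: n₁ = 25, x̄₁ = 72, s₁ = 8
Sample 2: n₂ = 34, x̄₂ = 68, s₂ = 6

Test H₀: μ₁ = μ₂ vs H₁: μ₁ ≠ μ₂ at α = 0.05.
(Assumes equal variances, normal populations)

Answer: t = 2.1962, reject H₀

Derivation:
Pooled variance: s²_p = [24×8² + 33×6²]/(57) = 47.7895
s_p = 6.9130
SE = s_p×√(1/n₁ + 1/n₂) = 6.9130×√(1/25 + 1/34) = 1.8213
t = (x̄₁ - x̄₂)/SE = (72 - 68)/1.8213 = 2.1962
df = 57, t-critical = ±2.002
Decision: reject H₀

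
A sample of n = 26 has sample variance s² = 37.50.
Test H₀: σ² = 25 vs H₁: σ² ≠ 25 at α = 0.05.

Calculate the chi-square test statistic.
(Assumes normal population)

df = n - 1 = 25
χ² = (n-1)s²/σ₀² = 25×37.50/25 = 37.5000
Critical values: χ²_{0.975,25} = 13.120, χ²_{0.025,25} = 40.646
Rejection region: χ² < 13.120 or χ² > 40.646
Decision: fail to reject H₀

Answer: χ² = 37.5000, fail to reject H₀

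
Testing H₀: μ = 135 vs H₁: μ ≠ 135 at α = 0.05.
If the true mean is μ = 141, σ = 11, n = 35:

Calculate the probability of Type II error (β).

Answer: β ≈ 0.1026

Derivation:
SE = σ/√n = 11/√35 = 1.8593
Critical values: μ₀ ± z_0.025×SE = 135 ± 1.960×1.8593
Acceptance region: (131.3558, 138.6442)
Under H₁ (μ = 141): z_high = (138.6442 - 141)/1.8593 = -1.2670, z_low = (131.3558 - 141)/1.8593 = -5.1870
β = P(not reject | H₁) = Φ(-1.2670) - Φ(-5.1870) ≈ 0.1026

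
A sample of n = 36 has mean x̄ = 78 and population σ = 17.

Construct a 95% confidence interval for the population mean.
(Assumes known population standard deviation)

Confidence level: 95%, α = 0.05
z_0.025 = 1.960
SE = σ/√n = 17/√36 = 2.8333
Margin of error = 1.960 × 2.8333 = 5.5533
CI: x̄ ± margin = 78 ± 5.5533
CI: (72.4467, 83.5533)

Answer: (72.4467, 83.5533)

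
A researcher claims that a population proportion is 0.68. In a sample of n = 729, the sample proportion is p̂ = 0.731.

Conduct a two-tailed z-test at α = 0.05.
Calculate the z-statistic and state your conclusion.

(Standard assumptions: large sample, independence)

Answer: z = 2.9519, reject H₀

Derivation:
H₀: p = 0.68, H₁: p ≠ 0.68
Standard error: SE = √(p₀(1-p₀)/n) = √(0.68×0.32/729) = 0.017277
z-statistic: z = (p̂ - p₀)/SE = (0.731 - 0.68)/0.017277 = 2.9519
Critical value: z_0.025 = ±1.960
p-value = 0.0032
Decision: reject H₀ at α = 0.05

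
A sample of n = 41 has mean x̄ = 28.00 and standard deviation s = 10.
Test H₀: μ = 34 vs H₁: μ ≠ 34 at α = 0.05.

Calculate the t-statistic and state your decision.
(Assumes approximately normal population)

df = n - 1 = 40
SE = s/√n = 10/√41 = 1.5617
t = (x̄ - μ₀)/SE = (28.00 - 34)/1.5617 = -3.8420
Critical value: t_{0.025,40} = ±2.021
p-value ≈ 0.0004
Decision: reject H₀

Answer: t = -3.8420, reject H₀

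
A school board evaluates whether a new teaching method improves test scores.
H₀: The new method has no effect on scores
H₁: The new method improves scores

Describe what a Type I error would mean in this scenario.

Answer: Concluding the new method improves scores when it actually doesn't

Derivation:
Type I error (α): Rejecting H₀ when H₀ is true
Type II error (β): Failing to reject H₀ when H₁ is true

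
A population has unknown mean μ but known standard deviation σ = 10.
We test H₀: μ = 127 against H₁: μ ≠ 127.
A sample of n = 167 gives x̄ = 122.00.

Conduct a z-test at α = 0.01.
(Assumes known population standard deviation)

Answer: z = -6.4616, reject H₀

Derivation:
Standard error: SE = σ/√n = 10/√167 = 0.7738
z-statistic: z = (x̄ - μ₀)/SE = (122.00 - 127)/0.7738 = -6.4616
Critical value: ±2.576
p-value < 0.0001
Decision: reject H₀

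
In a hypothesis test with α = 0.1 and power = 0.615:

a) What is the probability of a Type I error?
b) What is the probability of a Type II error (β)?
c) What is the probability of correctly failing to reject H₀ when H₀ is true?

Answer: a) 0.1, b) 0.385, c) 0.9

Derivation:
a) Type I error probability = α = 0.1
b) Power = P(reject H₀ | H₁ true) = 1 - β = 0.615, so Type II error probability = β = 1 - Power = 0.385
c) P(fail to reject H₀ | H₀ true) = 1 - α = 0.9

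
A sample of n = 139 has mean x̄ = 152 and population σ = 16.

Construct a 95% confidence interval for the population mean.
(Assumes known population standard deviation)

Confidence level: 95%, α = 0.05
z_0.025 = 1.960
SE = σ/√n = 16/√139 = 1.3571
Margin of error = 1.960 × 1.3571 = 2.6599
CI: x̄ ± margin = 152 ± 2.6599
CI: (149.3401, 154.6599)

Answer: (149.3401, 154.6599)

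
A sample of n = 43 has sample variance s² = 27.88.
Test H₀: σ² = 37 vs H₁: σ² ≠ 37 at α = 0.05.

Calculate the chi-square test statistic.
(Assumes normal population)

Answer: χ² = 31.6476, fail to reject H₀

Derivation:
df = n - 1 = 42
χ² = (n-1)s²/σ₀² = 42×27.88/37 = 31.6476
Critical values: χ²_{0.975,42} = 25.999, χ²_{0.025,42} = 61.777
Rejection region: χ² < 25.999 or χ² > 61.777
Decision: fail to reject H₀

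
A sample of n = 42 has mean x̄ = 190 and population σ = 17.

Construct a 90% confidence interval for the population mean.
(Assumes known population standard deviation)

Confidence level: 90%, α = 0.1
z_0.05 = 1.645
SE = σ/√n = 17/√42 = 2.6232
Margin of error = 1.645 × 2.6232 = 4.3152
CI: x̄ ± margin = 190 ± 4.3152
CI: (185.6848, 194.3152)

Answer: (185.6848, 194.3152)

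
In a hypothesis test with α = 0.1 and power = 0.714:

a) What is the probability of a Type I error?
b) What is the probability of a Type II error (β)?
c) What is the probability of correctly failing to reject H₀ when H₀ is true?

a) Type I error probability = α = 0.1
b) Power = P(reject H₀ | H₁ true) = 1 - β = 0.714, so Type II error probability = β = 1 - Power = 0.286
c) P(fail to reject H₀ | H₀ true) = 1 - α = 0.9

Answer: a) 0.1, b) 0.286, c) 0.9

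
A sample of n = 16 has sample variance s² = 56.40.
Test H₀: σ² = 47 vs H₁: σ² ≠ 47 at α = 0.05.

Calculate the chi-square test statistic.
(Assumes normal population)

Answer: χ² = 18.0000, fail to reject H₀

Derivation:
df = n - 1 = 15
χ² = (n-1)s²/σ₀² = 15×56.40/47 = 18.0000
Critical values: χ²_{0.975,15} = 6.262, χ²_{0.025,15} = 27.488
Rejection region: χ² < 6.262 or χ² > 27.488
Decision: fail to reject H₀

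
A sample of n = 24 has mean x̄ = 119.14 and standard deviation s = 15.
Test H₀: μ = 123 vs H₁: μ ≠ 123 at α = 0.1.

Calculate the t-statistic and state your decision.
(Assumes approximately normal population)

Answer: t = -1.2607, fail to reject H₀

Derivation:
df = n - 1 = 23
SE = s/√n = 15/√24 = 3.0619
t = (x̄ - μ₀)/SE = (119.14 - 123)/3.0619 = -1.2607
Critical value: t_{0.05,23} = ±1.714
p-value ≈ 0.2201
Decision: fail to reject H₀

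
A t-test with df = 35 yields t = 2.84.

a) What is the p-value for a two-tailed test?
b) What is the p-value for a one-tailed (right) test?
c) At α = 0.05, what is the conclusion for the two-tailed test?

Using t-distribution with df = 35:
a) Two-tailed: p = 2×P(T > 2.84) = 0.0075
b) One-tailed: p = P(T > 2.84) = 0.0037
c) 0.0075 < 0.05, reject H₀

Answer: a) 0.0075, b) 0.0037, c) reject H₀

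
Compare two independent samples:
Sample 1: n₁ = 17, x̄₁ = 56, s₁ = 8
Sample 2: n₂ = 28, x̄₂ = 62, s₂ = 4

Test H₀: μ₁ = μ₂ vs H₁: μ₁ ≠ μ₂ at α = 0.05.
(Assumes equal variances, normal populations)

Pooled variance: s²_p = [16×8² + 27×4²]/(43) = 33.8605
s_p = 5.8190
SE = s_p×√(1/n₁ + 1/n₂) = 5.8190×√(1/17 + 1/28) = 1.7892
t = (x̄₁ - x̄₂)/SE = (56 - 62)/1.7892 = -3.3535
df = 43, t-critical = ±2.017
Decision: reject H₀

Answer: t = -3.3535, reject H₀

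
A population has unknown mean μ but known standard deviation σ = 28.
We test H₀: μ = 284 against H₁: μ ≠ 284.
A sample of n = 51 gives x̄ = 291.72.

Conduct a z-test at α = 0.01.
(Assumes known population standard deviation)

Standard error: SE = σ/√n = 28/√51 = 3.9208
z-statistic: z = (x̄ - μ₀)/SE = (291.72 - 284)/3.9208 = 1.9690
Critical value: ±2.576
p-value = 0.0490
Decision: fail to reject H₀

Answer: z = 1.9690, fail to reject H₀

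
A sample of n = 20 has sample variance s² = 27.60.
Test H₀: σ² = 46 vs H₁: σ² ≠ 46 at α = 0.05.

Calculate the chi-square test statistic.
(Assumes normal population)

Answer: χ² = 11.4000, fail to reject H₀

Derivation:
df = n - 1 = 19
χ² = (n-1)s²/σ₀² = 19×27.60/46 = 11.4000
Critical values: χ²_{0.975,19} = 8.907, χ²_{0.025,19} = 32.852
Rejection region: χ² < 8.907 or χ² > 32.852
Decision: fail to reject H₀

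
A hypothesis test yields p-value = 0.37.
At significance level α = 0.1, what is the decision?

Compare p-value to α:
0.37 ≥ 0.1
Decision: fail to reject H₀

Answer: fail to reject H₀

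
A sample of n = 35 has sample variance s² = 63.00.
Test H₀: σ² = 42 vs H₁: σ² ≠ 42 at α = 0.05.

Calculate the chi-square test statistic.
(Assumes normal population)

Answer: χ² = 51.0000, fail to reject H₀

Derivation:
df = n - 1 = 34
χ² = (n-1)s²/σ₀² = 34×63.00/42 = 51.0000
Critical values: χ²_{0.975,34} = 19.806, χ²_{0.025,34} = 51.966
Rejection region: χ² < 19.806 or χ² > 51.966
Decision: fail to reject H₀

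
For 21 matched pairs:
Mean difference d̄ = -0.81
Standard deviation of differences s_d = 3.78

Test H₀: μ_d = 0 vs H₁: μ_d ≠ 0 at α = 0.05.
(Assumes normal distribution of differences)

df = n - 1 = 20
SE = s_d/√n = 3.78/√21 = 0.8249
t = d̄/SE = -0.81/0.8249 = -0.9819
Critical value: t_{0.025,20} = ±2.086
p-value ≈ 0.3379
Decision: fail to reject H₀

Answer: t = -0.9819, fail to reject H₀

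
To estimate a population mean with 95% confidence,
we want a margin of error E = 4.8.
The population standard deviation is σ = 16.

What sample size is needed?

z_0.025 = 1.960
n = (z×σ/E)² = (1.960×16/4.8)²
n = 42.6844
Round up: n = 43

Answer: n = 43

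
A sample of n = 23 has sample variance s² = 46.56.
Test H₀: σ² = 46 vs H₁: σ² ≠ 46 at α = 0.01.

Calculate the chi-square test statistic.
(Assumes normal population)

Answer: χ² = 22.2678, fail to reject H₀

Derivation:
df = n - 1 = 22
χ² = (n-1)s²/σ₀² = 22×46.56/46 = 22.2678
Critical values: χ²_{0.995,22} = 8.643, χ²_{0.005,22} = 42.796
Rejection region: χ² < 8.643 or χ² > 42.796
Decision: fail to reject H₀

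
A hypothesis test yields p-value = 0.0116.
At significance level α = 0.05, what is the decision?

Compare p-value to α:
0.0116 < 0.05
Decision: reject H₀

Answer: reject H₀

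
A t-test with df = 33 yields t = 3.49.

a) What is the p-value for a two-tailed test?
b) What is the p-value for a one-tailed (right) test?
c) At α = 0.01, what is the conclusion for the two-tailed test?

Using t-distribution with df = 33:
a) Two-tailed: p = 2×P(T > 3.49) = 0.0014
b) One-tailed: p = P(T > 3.49) = 0.0007
c) 0.0014 < 0.01, reject H₀

Answer: a) 0.0014, b) 0.0007, c) reject H₀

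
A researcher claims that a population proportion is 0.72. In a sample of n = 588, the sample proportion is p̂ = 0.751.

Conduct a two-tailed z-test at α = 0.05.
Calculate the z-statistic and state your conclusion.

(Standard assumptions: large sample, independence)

Answer: z = 1.6742, fail to reject H₀

Derivation:
H₀: p = 0.72, H₁: p ≠ 0.72
Standard error: SE = √(p₀(1-p₀)/n) = √(0.72×0.28/588) = 0.018516
z-statistic: z = (p̂ - p₀)/SE = (0.751 - 0.72)/0.018516 = 1.6742
Critical value: z_0.025 = ±1.960
p-value = 0.0941
Decision: fail to reject H₀ at α = 0.05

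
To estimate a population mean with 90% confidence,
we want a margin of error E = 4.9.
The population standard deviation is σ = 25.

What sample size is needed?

Answer: n = 71

Derivation:
z_0.05 = 1.645
n = (z×σ/E)² = (1.645×25/4.9)²
n = 70.4401
Round up: n = 71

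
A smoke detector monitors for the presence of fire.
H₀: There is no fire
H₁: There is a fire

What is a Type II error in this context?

A Type I error (probability α) occurs when we reject a true H₀.
A Type II error (probability β) occurs when we fail to reject a false H₀.

Answer: The alarm fails to sound when there actually is a fire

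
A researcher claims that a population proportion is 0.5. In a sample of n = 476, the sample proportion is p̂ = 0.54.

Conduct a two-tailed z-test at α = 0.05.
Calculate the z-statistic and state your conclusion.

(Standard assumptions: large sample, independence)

H₀: p = 0.5, H₁: p ≠ 0.5
Standard error: SE = √(p₀(1-p₀)/n) = √(0.5×0.5/476) = 0.022917
z-statistic: z = (p̂ - p₀)/SE = (0.54 - 0.5)/0.022917 = 1.7454
Critical value: z_0.025 = ±1.960
p-value = 0.0809
Decision: fail to reject H₀ at α = 0.05

Answer: z = 1.7454, fail to reject H₀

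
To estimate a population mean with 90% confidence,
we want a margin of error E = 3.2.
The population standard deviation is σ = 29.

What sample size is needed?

Answer: n = 223

Derivation:
z_0.05 = 1.645
n = (z×σ/E)² = (1.645×29/3.2)²
n = 222.2429
Round up: n = 223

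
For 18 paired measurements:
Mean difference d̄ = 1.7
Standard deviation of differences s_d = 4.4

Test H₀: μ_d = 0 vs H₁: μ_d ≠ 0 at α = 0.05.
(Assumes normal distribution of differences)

df = n - 1 = 17
SE = s_d/√n = 4.4/√18 = 1.0371
t = d̄/SE = 1.7/1.0371 = 1.6392
Critical value: t_{0.025,17} = ±2.110
p-value ≈ 0.1195
Decision: fail to reject H₀

Answer: t = 1.6392, fail to reject H₀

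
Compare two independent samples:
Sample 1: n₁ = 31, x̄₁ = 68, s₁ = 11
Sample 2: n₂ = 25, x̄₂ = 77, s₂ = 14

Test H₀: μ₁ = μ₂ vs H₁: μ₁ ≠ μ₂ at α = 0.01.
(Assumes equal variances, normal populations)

Pooled variance: s²_p = [30×11² + 24×14²]/(54) = 154.3333
s_p = 12.4231
SE = s_p×√(1/n₁ + 1/n₂) = 12.4231×√(1/31 + 1/25) = 3.3394
t = (x̄₁ - x̄₂)/SE = (68 - 77)/3.3394 = -2.6951
df = 54, t-critical = ±2.670
Decision: reject H₀

Answer: t = -2.6951, reject H₀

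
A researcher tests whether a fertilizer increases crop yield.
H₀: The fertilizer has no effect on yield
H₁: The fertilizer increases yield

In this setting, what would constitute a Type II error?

Answer: Failing to recommend an effective fertilizer

Derivation:
Type I error (α): Rejecting H₀ when H₀ is true
Type II error (β): Failing to reject H₀ when H₁ is true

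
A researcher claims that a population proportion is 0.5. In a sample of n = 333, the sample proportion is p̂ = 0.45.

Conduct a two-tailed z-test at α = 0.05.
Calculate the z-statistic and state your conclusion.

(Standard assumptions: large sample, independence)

H₀: p = 0.5, H₁: p ≠ 0.5
Standard error: SE = √(p₀(1-p₀)/n) = √(0.5×0.5/333) = 0.027400
z-statistic: z = (p̂ - p₀)/SE = (0.45 - 0.5)/0.027400 = -1.8248
Critical value: z_0.025 = ±1.960
p-value = 0.0680
Decision: fail to reject H₀ at α = 0.05

Answer: z = -1.8248, fail to reject H₀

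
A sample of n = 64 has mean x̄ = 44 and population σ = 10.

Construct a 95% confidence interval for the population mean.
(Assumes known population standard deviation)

Confidence level: 95%, α = 0.05
z_0.025 = 1.960
SE = σ/√n = 10/√64 = 1.2500
Margin of error = 1.960 × 1.2500 = 2.4500
CI: x̄ ± margin = 44 ± 2.4500
CI: (41.5500, 46.4500)

Answer: (41.5500, 46.4500)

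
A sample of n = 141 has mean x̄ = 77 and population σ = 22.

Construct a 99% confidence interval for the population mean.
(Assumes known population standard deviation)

Answer: (72.2274, 81.7726)

Derivation:
Confidence level: 99%, α = 0.01
z_0.005 = 2.576
SE = σ/√n = 22/√141 = 1.8527
Margin of error = 2.576 × 1.8527 = 4.7726
CI: x̄ ± margin = 77 ± 4.7726
CI: (72.2274, 81.7726)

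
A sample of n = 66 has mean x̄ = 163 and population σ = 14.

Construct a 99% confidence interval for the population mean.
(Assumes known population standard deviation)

Answer: (158.5608, 167.4392)

Derivation:
Confidence level: 99%, α = 0.01
z_0.005 = 2.576
SE = σ/√n = 14/√66 = 1.7233
Margin of error = 2.576 × 1.7233 = 4.4392
CI: x̄ ± margin = 163 ± 4.4392
CI: (158.5608, 167.4392)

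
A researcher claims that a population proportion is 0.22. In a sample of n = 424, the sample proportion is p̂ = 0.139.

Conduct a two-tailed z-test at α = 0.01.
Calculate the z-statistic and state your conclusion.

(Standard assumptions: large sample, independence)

Answer: z = -4.0262, reject H₀

Derivation:
H₀: p = 0.22, H₁: p ≠ 0.22
Standard error: SE = √(p₀(1-p₀)/n) = √(0.22×0.78/424) = 0.020118
z-statistic: z = (p̂ - p₀)/SE = (0.139 - 0.22)/0.020118 = -4.0262
Critical value: z_0.005 = ±2.576
p-value = 0.0001
Decision: reject H₀ at α = 0.01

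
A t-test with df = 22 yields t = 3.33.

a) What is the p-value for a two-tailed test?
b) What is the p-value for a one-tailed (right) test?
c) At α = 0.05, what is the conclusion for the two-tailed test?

Answer: a) 0.0030, b) 0.0015, c) reject H₀

Derivation:
Using t-distribution with df = 22:
a) Two-tailed: p = 2×P(T > 3.33) = 0.0030
b) One-tailed: p = P(T > 3.33) = 0.0015
c) 0.0030 < 0.05, reject H₀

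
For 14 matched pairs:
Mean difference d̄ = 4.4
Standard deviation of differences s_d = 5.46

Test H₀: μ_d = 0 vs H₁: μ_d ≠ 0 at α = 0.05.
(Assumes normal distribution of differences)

Answer: t = 3.0154, reject H₀

Derivation:
df = n - 1 = 13
SE = s_d/√n = 5.46/√14 = 1.4592
t = d̄/SE = 4.4/1.4592 = 3.0154
Critical value: t_{0.025,13} = ±2.160
p-value ≈ 0.0099
Decision: reject H₀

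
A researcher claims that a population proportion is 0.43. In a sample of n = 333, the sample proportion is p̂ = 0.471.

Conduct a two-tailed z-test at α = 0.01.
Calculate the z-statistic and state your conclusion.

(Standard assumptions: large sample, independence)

Answer: z = 1.5112, fail to reject H₀

Derivation:
H₀: p = 0.43, H₁: p ≠ 0.43
Standard error: SE = √(p₀(1-p₀)/n) = √(0.43×0.57/333) = 0.027130
z-statistic: z = (p̂ - p₀)/SE = (0.471 - 0.43)/0.027130 = 1.5112
Critical value: z_0.005 = ±2.576
p-value = 0.1307
Decision: fail to reject H₀ at α = 0.01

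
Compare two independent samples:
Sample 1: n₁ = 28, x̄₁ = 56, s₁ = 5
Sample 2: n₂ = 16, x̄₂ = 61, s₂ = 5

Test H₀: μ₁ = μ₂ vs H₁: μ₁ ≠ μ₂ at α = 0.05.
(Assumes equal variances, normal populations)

Pooled variance: s²_p = [27×5² + 15×5²]/(42) = 25.0000
s_p = 5.0000
SE = s_p×√(1/n₁ + 1/n₂) = 5.0000×√(1/28 + 1/16) = 1.5670
t = (x̄₁ - x̄₂)/SE = (56 - 61)/1.5670 = -3.1908
df = 42, t-critical = ±2.018
Decision: reject H₀

Answer: t = -3.1908, reject H₀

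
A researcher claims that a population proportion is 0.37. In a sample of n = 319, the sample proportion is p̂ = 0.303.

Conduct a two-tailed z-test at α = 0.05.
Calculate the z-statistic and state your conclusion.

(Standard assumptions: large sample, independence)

Answer: z = -2.4785, reject H₀

Derivation:
H₀: p = 0.37, H₁: p ≠ 0.37
Standard error: SE = √(p₀(1-p₀)/n) = √(0.37×0.63/319) = 0.027032
z-statistic: z = (p̂ - p₀)/SE = (0.303 - 0.37)/0.027032 = -2.4785
Critical value: z_0.025 = ±1.960
p-value = 0.0132
Decision: reject H₀ at α = 0.05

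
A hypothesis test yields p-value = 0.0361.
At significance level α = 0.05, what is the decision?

Answer: reject H₀

Derivation:
Compare p-value to α:
0.0361 < 0.05
Decision: reject H₀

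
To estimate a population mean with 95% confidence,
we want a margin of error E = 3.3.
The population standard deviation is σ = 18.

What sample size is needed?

Answer: n = 115

Derivation:
z_0.025 = 1.960
n = (z×σ/E)² = (1.960×18/3.3)²
n = 114.2955
Round up: n = 115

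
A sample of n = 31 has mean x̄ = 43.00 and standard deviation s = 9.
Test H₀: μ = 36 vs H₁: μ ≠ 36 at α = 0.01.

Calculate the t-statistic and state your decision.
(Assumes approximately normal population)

Answer: t = 4.3306, reject H₀

Derivation:
df = n - 1 = 30
SE = s/√n = 9/√31 = 1.6164
t = (x̄ - μ₀)/SE = (43.00 - 36)/1.6164 = 4.3306
Critical value: t_{0.005,30} = ±2.750
p-value ≈ 0.0002
Decision: reject H₀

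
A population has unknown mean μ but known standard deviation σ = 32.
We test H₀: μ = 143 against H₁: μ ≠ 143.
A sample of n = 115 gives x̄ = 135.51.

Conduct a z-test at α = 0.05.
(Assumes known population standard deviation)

Standard error: SE = σ/√n = 32/√115 = 2.9840
z-statistic: z = (x̄ - μ₀)/SE = (135.51 - 143)/2.9840 = -2.5101
Critical value: ±1.960
p-value = 0.0121
Decision: reject H₀

Answer: z = -2.5101, reject H₀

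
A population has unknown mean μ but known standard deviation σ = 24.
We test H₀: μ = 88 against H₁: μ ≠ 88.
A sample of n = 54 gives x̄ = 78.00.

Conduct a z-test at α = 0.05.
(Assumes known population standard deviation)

Answer: z = -3.0618, reject H₀

Derivation:
Standard error: SE = σ/√n = 24/√54 = 3.2660
z-statistic: z = (x̄ - μ₀)/SE = (78.00 - 88)/3.2660 = -3.0618
Critical value: ±1.960
p-value = 0.0022
Decision: reject H₀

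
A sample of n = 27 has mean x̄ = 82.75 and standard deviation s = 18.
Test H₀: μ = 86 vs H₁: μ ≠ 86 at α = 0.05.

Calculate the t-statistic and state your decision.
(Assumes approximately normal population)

df = n - 1 = 26
SE = s/√n = 18/√27 = 3.4641
t = (x̄ - μ₀)/SE = (82.75 - 86)/3.4641 = -0.9382
Critical value: t_{0.025,26} = ±2.056
p-value ≈ 0.3568
Decision: fail to reject H₀

Answer: t = -0.9382, fail to reject H₀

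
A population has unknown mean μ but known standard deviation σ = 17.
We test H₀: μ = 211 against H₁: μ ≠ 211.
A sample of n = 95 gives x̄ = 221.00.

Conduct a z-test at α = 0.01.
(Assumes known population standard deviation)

Standard error: SE = σ/√n = 17/√95 = 1.7442
z-statistic: z = (x̄ - μ₀)/SE = (221.00 - 211)/1.7442 = 5.7333
Critical value: ±2.576
p-value < 0.0001
Decision: reject H₀

Answer: z = 5.7333, reject H₀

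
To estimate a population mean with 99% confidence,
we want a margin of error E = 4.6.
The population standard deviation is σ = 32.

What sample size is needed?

z_0.005 = 2.576
n = (z×σ/E)² = (2.576×32/4.6)²
n = 321.1264
Round up: n = 322

Answer: n = 322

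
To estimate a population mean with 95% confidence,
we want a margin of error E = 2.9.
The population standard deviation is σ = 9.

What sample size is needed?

Answer: n = 37

Derivation:
z_0.025 = 1.960
n = (z×σ/E)² = (1.960×9/2.9)²
n = 36.999952
Round up: n = 37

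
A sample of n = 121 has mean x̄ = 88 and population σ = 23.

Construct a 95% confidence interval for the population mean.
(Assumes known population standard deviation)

Confidence level: 95%, α = 0.05
z_0.025 = 1.960
SE = σ/√n = 23/√121 = 2.0909
Margin of error = 1.960 × 2.0909 = 4.0982
CI: x̄ ± margin = 88 ± 4.0982
CI: (83.9018, 92.0982)

Answer: (83.9018, 92.0982)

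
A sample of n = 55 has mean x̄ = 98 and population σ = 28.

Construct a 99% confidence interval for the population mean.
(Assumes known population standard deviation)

Confidence level: 99%, α = 0.01
z_0.005 = 2.576
SE = σ/√n = 28/√55 = 3.7755
Margin of error = 2.576 × 3.7755 = 9.7257
CI: x̄ ± margin = 98 ± 9.7257
CI: (88.2743, 107.7257)

Answer: (88.2743, 107.7257)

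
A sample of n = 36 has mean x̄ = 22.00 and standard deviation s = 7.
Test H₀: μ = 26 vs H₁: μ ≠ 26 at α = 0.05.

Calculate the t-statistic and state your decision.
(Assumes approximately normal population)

df = n - 1 = 35
SE = s/√n = 7/√36 = 1.1667
t = (x̄ - μ₀)/SE = (22.00 - 26)/1.1667 = -3.4285
Critical value: t_{0.025,35} = ±2.030
p-value ≈ 0.0016
Decision: reject H₀

Answer: t = -3.4285, reject H₀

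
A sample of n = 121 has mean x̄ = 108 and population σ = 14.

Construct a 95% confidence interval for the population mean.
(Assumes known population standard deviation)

Answer: (105.5055, 110.4945)

Derivation:
Confidence level: 95%, α = 0.05
z_0.025 = 1.960
SE = σ/√n = 14/√121 = 1.2727
Margin of error = 1.960 × 1.2727 = 2.4945
CI: x̄ ± margin = 108 ± 2.4945
CI: (105.5055, 110.4945)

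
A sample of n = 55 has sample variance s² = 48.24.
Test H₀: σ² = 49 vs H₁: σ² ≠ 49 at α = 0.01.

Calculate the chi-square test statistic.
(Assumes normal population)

df = n - 1 = 54
χ² = (n-1)s²/σ₀² = 54×48.24/49 = 53.1624
Critical values: χ²_{0.995,54} = 30.981, χ²_{0.005,54} = 84.502
Rejection region: χ² < 30.981 or χ² > 84.502
Decision: fail to reject H₀

Answer: χ² = 53.1624, fail to reject H₀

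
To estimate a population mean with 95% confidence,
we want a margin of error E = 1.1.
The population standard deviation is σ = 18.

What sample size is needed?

Answer: n = 1029

Derivation:
z_0.025 = 1.960
n = (z×σ/E)² = (1.960×18/1.1)²
n = 1028.6598
Round up: n = 1029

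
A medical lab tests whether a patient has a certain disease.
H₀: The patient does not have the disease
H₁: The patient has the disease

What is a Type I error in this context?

Type I error (α): Rejecting H₀ when H₀ is true
Type II error (β): Failing to reject H₀ when H₁ is true

Answer: Diagnosing a healthy patient as having the disease (false positive)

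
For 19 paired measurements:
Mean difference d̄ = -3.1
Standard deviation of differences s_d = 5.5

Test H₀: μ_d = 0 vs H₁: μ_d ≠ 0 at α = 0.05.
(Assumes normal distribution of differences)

Answer: t = -2.4568, reject H₀

Derivation:
df = n - 1 = 18
SE = s_d/√n = 5.5/√19 = 1.2618
t = d̄/SE = -3.1/1.2618 = -2.4568
Critical value: t_{0.025,18} = ±2.101
p-value ≈ 0.0244
Decision: reject H₀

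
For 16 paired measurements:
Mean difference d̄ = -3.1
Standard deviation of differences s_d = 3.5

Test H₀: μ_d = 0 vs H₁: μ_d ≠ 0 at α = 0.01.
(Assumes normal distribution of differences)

df = n - 1 = 15
SE = s_d/√n = 3.5/√16 = 0.8750
t = d̄/SE = -3.1/0.8750 = -3.5429
Critical value: t_{0.005,15} = ±2.947
p-value ≈ 0.0030
Decision: reject H₀

Answer: t = -3.5429, reject H₀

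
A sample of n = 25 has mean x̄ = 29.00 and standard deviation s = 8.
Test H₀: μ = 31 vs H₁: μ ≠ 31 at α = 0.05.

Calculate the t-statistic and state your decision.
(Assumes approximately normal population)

Answer: t = -1.2500, fail to reject H₀

Derivation:
df = n - 1 = 24
SE = s/√n = 8/√25 = 1.6000
t = (x̄ - μ₀)/SE = (29.00 - 31)/1.6000 = -1.2500
Critical value: t_{0.025,24} = ±2.064
p-value ≈ 0.2234
Decision: fail to reject H₀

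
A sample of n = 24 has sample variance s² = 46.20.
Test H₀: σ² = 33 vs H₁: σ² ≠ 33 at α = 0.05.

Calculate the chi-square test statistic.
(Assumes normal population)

df = n - 1 = 23
χ² = (n-1)s²/σ₀² = 23×46.20/33 = 32.2000
Critical values: χ²_{0.975,23} = 11.689, χ²_{0.025,23} = 38.076
Rejection region: χ² < 11.689 or χ² > 38.076
Decision: fail to reject H₀

Answer: χ² = 32.2000, fail to reject H₀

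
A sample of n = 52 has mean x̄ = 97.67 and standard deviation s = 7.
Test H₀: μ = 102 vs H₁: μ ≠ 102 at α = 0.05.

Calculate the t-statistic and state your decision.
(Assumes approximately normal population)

Answer: t = -4.4607, reject H₀

Derivation:
df = n - 1 = 51
SE = s/√n = 7/√52 = 0.9707
t = (x̄ - μ₀)/SE = (97.67 - 102)/0.9707 = -4.4607
Critical value: t_{0.025,51} = ±2.008
p-value < 0.0001
Decision: reject H₀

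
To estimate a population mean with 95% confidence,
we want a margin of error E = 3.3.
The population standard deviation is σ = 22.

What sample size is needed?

z_0.025 = 1.960
n = (z×σ/E)² = (1.960×22/3.3)²
n = 170.7378
Round up: n = 171

Answer: n = 171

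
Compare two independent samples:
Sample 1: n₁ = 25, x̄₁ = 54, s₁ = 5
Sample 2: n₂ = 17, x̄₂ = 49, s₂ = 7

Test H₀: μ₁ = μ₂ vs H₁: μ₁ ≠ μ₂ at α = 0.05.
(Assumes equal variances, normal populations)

Answer: t = 2.7040, reject H₀

Derivation:
Pooled variance: s²_p = [24×5² + 16×7²]/(40) = 34.6000
s_p = 5.8822
SE = s_p×√(1/n₁ + 1/n₂) = 5.8822×√(1/25 + 1/17) = 1.8491
t = (x̄₁ - x̄₂)/SE = (54 - 49)/1.8491 = 2.7040
df = 40, t-critical = ±2.021
Decision: reject H₀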